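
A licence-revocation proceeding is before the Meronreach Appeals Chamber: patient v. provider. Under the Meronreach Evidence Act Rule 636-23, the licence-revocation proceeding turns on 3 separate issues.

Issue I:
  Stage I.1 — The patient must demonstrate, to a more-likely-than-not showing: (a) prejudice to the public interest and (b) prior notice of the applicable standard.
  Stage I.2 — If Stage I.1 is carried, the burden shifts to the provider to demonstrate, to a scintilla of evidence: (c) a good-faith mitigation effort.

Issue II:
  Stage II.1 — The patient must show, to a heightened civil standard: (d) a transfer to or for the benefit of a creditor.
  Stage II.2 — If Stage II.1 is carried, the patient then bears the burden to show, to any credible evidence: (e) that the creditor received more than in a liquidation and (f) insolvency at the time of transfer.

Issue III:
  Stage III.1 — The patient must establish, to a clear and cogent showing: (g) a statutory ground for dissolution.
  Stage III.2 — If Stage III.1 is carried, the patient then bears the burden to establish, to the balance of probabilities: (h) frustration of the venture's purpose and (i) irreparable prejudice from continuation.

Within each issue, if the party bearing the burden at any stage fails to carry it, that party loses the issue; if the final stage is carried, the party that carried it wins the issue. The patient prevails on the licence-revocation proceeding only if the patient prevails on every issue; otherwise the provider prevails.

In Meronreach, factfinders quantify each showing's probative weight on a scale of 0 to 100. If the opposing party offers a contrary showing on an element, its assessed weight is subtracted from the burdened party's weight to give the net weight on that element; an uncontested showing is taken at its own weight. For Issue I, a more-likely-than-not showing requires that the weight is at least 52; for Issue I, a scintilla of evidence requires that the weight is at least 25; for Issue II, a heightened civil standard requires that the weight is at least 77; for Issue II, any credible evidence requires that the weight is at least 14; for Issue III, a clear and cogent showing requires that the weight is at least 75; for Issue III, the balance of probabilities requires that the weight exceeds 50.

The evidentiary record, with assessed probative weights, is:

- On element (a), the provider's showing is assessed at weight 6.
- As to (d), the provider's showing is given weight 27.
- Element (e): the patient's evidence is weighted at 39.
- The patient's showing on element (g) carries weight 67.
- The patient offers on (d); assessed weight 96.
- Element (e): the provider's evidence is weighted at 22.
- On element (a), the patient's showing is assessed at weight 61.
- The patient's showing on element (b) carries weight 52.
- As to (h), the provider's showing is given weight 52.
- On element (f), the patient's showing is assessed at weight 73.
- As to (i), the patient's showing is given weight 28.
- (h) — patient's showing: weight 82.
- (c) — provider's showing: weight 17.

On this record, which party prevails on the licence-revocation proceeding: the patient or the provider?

provider

— Issue I —
At Stage I.1 the patient must meet a more-likely-than-not showing (weight is at least 52): on (a) the weight is 61 less the opposing 6 gives net 55, which does reach 52, so (a) meets the standard; on (b) the weight is 52, which does reach 52, so (b) meets the standard.
  The patient carries Stage I.1; the provider now bears the burden.
At Stage I.2 the provider must meet a scintilla of evidence (weight is at least 25): on (c) the weight is 17, < 25, so (c) does not meet the standard.
  Stage I.2 not carried; the provider fails its burden.
So the patient prevails on this issue.
— Issue II —
Stage II.1 (patient, a heightened civil standard, weight is at least 77): (d) net 96−27=69 < 77 — fails.
  Not every element is met, so the patient fails to carry Stage II.1.
The provider prevails on this issue.
— Issue III —
Stage III.1 — burden on patient; standard: a clear and cogent showing (weight is at least 75).
    (g): 67 < 75 [not met]
  Not every element is met, so the patient fails to carry Stage III.1.
So the provider prevails on this issue.
Per-issue: Issue I → patient; Issue II → provider; Issue III → provider. The patient must prevail on every issue; overall, the provider prevails.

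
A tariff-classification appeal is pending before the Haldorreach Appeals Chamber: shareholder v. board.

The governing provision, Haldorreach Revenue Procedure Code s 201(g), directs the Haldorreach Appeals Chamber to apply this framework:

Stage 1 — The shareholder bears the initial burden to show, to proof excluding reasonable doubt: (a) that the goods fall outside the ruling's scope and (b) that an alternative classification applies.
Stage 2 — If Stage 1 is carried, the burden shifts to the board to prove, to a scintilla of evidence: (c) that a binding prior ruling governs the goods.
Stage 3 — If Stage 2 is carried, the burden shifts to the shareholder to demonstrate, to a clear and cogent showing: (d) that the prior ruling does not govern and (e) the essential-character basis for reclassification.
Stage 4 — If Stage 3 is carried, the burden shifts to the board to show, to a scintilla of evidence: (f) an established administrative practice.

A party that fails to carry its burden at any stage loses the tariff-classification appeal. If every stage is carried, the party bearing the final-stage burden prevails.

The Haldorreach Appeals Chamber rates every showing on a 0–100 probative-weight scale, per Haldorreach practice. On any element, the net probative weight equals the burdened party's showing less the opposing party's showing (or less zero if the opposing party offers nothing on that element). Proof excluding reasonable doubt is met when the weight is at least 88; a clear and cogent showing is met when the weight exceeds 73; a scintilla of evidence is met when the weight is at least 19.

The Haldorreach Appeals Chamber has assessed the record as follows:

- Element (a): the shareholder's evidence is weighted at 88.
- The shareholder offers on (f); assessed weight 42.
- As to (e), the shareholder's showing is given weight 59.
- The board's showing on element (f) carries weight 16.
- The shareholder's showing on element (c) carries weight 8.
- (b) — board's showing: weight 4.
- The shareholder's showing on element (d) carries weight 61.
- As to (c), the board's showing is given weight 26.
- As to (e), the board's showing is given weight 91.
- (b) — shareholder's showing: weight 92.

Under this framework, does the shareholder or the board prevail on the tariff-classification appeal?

shareholder

Stage 1 — burden on shareholder; standard: proof excluding reasonable doubt (weight is at least 88).
    (a): 88 ≥ 88 [met]
    (b): 92 − 4 = 88 ≥ 88 [met]
  Stage 1 is satisfied; the onus moves to the board.
Stage 2 — burden on board; standard: a scintilla of evidence (weight is at least 19).
    (c): 26 − 8 = 18 < 19 [not met]
  Not every element is met, so the board fails to carry Stage 2.
The analysis ends at Stage 2; the shareholder prevails.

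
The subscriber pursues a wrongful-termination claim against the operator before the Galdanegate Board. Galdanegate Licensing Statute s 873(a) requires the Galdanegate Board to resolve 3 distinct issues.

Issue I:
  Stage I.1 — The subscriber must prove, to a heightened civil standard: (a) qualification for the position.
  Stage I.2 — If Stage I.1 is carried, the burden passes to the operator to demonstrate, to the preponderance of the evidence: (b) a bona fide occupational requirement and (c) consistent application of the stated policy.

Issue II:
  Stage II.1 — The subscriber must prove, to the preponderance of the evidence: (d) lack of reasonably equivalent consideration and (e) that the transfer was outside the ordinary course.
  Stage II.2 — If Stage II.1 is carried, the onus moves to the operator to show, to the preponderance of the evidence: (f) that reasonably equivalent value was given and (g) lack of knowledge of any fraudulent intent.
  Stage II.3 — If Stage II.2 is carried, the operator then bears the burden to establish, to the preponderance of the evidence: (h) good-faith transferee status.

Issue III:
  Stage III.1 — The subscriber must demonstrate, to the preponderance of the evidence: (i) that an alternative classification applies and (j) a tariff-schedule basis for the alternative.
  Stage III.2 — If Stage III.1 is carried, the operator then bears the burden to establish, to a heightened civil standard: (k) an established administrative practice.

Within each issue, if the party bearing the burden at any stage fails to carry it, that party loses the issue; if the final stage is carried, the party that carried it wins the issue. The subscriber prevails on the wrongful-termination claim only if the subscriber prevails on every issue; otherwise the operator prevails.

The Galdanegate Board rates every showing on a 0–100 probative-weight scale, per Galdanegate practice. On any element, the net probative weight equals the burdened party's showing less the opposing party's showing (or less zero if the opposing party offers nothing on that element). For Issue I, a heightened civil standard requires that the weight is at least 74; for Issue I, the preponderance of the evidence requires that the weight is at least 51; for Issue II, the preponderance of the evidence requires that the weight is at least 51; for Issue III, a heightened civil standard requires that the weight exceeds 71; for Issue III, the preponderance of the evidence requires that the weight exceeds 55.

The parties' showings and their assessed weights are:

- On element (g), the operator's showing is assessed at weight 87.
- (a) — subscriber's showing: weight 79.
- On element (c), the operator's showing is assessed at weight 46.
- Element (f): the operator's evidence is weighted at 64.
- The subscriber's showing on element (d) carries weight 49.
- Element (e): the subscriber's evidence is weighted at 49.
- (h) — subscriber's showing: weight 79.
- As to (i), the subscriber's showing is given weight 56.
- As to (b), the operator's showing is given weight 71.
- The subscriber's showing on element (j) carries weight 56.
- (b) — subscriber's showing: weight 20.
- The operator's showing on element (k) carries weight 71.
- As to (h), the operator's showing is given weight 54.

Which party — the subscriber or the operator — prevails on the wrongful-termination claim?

— Issue I —
At Stage I.1 the subscriber must meet a heightened civil standard (weight is at least 74): on (a) the weight is 79, ≥ 74, so (a) meets the standard.
  Stage I.1 is satisfied; the onus moves to the operator.
At Stage I.2 the operator must meet the preponderance of the evidence (weight is at least 51): on (b) the weight is 71 less the opposing 20 gives net 51, which does reach 51, so (b) meets the standard; on (c) the weight is 46, which does not reach 51, so (c) does not meet the standard.
  Not every element is met, so the operator fails to carry Stage I.2.
The analysis ends at Stage I.2; the subscriber prevails on this issue.
— Issue II —
Stage II.1 (subscriber, the preponderance of the evidence, weight is at least 51): (d) 49 < 51 — fails; (e) 49 < 51 — fails.
  Stage II.1 not carried; the subscriber fails its burden.
So the operator prevails on this issue.
— Issue III —
At Stage III.1 the subscriber must meet the preponderance of the evidence (weight exceeds 55): on (i) the weight is 56, > 55, so (i) meets the standard; on (j) the weight is 56, which does exceed 55, so (j) meets the standard.
  All elements met. The burden passes to the operator.
At Stage III.2 the operator must meet a heightened civil standard (weight exceeds 71): on (k) the weight is 71, which does not exceed 71, so (k) does not meet the standard.
  Not every element is met, so the operator fails to carry Stage III.2.
The subscriber prevails on this issue.
Per-issue: Issue I → subscriber; Issue II → operator; Issue III → subscriber. The subscriber must prevail on every issue; overall, the operator prevails.

operator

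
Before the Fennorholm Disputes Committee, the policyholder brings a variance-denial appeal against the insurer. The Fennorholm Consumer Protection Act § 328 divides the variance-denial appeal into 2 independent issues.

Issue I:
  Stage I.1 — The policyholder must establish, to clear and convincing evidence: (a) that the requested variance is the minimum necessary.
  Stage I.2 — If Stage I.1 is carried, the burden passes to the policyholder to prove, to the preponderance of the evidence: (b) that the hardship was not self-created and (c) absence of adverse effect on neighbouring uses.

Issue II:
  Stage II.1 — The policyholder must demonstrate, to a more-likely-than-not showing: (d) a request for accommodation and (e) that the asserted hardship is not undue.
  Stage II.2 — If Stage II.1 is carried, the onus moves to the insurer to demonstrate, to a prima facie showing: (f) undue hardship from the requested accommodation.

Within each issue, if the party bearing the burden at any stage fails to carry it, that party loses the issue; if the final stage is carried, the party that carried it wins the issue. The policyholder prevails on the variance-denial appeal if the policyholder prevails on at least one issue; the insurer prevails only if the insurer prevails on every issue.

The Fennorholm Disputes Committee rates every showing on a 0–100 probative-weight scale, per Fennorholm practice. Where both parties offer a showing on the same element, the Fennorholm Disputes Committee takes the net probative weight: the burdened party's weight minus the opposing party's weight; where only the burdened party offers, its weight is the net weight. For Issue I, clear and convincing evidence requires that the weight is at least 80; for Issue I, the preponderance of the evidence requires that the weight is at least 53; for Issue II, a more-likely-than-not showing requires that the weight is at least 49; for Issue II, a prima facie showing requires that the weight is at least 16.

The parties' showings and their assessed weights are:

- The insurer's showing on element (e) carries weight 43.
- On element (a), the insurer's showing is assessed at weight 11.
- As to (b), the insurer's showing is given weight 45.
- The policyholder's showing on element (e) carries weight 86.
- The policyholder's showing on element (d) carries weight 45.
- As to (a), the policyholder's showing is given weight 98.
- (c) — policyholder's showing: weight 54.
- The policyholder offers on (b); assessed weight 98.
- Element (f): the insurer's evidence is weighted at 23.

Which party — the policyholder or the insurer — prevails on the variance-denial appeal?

policyholder

— Issue I —
Stage I.1 (policyholder, clear and convincing evidence, weight is at least 80): (a) net 98−11=87 ≥ 80 — meets.
  All elements met. The policyholder retains the burden for Stage I.2.
Stage I.2 (policyholder, the preponderance of the evidence, weight is at least 53): (b) net 98−45=53 ≥ 53 — meets; (c) 54 ≥ 53 — meets.
  Stage I.2 carried; the final stage is satisfied.
All stages carried — the policyholder prevails on this issue.
— Issue II —
Stage II.1 (policyholder, a more-likely-than-not showing, weight is at least 49): (d) 45 < 49 — fails; (e) net 86−43=43 < 49 — fails.
  Not every element is met, so the policyholder fails to carry Stage II.1.
So the insurer prevails on this issue.
Per-issue: Issue I → policyholder; Issue II → insurer. The policyholder must prevail on at least one issue; overall, the policyholder prevails.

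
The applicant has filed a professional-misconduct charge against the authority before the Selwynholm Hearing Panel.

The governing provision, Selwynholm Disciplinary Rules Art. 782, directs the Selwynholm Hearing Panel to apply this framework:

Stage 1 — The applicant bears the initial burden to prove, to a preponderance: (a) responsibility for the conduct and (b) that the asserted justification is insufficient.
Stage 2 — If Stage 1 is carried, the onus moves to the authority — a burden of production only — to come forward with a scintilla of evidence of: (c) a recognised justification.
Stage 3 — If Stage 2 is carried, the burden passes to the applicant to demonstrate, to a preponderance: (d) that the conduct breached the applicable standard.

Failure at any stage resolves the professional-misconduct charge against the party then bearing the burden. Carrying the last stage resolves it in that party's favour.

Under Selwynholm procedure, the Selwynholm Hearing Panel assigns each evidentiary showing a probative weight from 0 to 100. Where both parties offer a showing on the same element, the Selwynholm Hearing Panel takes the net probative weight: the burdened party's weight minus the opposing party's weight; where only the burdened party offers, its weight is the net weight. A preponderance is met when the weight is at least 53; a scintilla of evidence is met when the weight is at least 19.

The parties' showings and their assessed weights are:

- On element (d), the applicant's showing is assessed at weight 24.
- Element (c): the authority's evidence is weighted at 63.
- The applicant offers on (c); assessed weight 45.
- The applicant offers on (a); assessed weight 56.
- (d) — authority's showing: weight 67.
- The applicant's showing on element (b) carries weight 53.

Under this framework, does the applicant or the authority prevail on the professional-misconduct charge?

applicant

Stage 1 (applicant, a preponderance, weight is at least 53): (a) 56 ≥ 53 — meets; (b) 53 ≥ 53 — meets.
  All elements met. The burden passes to the authority.
Stage 2 (authority, a scintilla of evidence, weight is at least 19): (c) net 63−45=18 < 19 — fails.
  Stage 2 not carried; the authority fails its burden.
The analysis ends at Stage 2; the applicant prevails.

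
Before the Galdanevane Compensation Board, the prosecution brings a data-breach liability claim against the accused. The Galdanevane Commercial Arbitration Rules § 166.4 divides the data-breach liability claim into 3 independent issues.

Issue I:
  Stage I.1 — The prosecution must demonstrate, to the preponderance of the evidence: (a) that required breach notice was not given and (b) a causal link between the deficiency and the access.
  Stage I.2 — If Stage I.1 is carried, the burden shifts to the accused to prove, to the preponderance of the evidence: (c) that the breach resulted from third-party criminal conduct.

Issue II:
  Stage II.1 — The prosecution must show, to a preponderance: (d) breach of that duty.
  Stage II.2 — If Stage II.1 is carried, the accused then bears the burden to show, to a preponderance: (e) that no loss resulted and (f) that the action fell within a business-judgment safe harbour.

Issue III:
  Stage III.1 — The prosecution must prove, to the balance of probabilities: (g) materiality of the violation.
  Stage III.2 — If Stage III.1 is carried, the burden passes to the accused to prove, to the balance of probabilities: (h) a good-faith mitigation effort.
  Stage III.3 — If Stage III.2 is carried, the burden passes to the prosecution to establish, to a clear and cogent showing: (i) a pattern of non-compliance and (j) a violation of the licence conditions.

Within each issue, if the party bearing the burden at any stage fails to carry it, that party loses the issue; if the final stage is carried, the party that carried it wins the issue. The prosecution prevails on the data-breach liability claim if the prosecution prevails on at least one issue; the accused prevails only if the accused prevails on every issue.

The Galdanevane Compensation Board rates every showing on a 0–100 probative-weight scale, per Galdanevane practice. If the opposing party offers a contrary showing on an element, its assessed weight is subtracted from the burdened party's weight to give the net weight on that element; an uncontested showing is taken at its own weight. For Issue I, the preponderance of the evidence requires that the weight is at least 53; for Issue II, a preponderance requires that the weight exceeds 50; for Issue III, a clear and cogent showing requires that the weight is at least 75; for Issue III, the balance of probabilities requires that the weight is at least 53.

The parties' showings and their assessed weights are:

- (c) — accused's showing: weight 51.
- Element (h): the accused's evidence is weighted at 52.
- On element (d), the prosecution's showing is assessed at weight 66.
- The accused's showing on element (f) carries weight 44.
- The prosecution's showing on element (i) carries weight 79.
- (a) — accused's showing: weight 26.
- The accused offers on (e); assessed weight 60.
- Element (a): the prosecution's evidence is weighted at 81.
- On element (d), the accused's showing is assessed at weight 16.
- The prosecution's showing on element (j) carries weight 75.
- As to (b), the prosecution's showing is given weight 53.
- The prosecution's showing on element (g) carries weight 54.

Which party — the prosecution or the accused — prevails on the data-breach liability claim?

— Issue I —
Stage I.1 (prosecution, the preponderance of the evidence, weight is at least 53): (a) net 81−26=55 ≥ 53 — meets; (b) 53 ≥ 53 — meets.
  Stage I.1 carried; the burden shifts to the accused.
Stage I.2 (accused, the preponderance of the evidence, weight is at least 53): (c) 51 < 53 — fails.
  The accused does not carry Stage I.2.
The analysis ends at Stage I.2; the prosecution prevails on this issue.
— Issue II —
Stage II.1 — burden on prosecution; standard: a preponderance (weight exceeds 50).
    (d): 66 − 16 = 50 ≤ 50 [not met]
  The prosecution does not carry Stage II.1.
The accused prevails on this issue.
— Issue III —
Stage III.1 — burden on prosecution; standard: the balance of probabilities (weight is at least 53).
    (g): 54 ≥ 53 [met]
  The prosecution carries Stage III.1; the accused now bears the burden.
Stage III.2 — burden on accused; standard: the balance of probabilities (weight is at least 53).
    (h): 52 < 53 [not met]
  The accused does not carry Stage III.2.
The analysis ends at Stage III.2; the prosecution prevails on this issue.
Per-issue: Issue I → prosecution; Issue II → accused; Issue III → prosecution. The prosecution must prevail on at least one issue; overall, the prosecution prevails.

prosecution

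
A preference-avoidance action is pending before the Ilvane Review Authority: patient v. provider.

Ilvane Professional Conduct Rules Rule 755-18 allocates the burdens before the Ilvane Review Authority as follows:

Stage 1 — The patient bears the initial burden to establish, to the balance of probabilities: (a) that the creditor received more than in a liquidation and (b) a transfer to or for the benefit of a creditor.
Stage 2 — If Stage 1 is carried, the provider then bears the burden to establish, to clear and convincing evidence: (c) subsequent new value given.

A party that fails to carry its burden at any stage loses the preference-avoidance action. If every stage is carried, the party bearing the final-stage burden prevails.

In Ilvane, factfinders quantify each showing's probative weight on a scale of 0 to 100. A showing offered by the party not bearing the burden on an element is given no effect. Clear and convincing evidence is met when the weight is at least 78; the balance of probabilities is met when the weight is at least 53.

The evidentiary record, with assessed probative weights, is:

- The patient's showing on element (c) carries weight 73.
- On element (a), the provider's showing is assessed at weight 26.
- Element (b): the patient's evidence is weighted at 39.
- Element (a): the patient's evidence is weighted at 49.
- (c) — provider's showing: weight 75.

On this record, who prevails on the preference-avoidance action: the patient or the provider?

Stage 1 (patient, the balance of probabilities, weight is at least 53): (a) 49 (provider's 26 disregarded) < 53 — fails; (b) 39 < 53 — fails.
  The patient does not carry Stage 1.
The provider prevails.

provider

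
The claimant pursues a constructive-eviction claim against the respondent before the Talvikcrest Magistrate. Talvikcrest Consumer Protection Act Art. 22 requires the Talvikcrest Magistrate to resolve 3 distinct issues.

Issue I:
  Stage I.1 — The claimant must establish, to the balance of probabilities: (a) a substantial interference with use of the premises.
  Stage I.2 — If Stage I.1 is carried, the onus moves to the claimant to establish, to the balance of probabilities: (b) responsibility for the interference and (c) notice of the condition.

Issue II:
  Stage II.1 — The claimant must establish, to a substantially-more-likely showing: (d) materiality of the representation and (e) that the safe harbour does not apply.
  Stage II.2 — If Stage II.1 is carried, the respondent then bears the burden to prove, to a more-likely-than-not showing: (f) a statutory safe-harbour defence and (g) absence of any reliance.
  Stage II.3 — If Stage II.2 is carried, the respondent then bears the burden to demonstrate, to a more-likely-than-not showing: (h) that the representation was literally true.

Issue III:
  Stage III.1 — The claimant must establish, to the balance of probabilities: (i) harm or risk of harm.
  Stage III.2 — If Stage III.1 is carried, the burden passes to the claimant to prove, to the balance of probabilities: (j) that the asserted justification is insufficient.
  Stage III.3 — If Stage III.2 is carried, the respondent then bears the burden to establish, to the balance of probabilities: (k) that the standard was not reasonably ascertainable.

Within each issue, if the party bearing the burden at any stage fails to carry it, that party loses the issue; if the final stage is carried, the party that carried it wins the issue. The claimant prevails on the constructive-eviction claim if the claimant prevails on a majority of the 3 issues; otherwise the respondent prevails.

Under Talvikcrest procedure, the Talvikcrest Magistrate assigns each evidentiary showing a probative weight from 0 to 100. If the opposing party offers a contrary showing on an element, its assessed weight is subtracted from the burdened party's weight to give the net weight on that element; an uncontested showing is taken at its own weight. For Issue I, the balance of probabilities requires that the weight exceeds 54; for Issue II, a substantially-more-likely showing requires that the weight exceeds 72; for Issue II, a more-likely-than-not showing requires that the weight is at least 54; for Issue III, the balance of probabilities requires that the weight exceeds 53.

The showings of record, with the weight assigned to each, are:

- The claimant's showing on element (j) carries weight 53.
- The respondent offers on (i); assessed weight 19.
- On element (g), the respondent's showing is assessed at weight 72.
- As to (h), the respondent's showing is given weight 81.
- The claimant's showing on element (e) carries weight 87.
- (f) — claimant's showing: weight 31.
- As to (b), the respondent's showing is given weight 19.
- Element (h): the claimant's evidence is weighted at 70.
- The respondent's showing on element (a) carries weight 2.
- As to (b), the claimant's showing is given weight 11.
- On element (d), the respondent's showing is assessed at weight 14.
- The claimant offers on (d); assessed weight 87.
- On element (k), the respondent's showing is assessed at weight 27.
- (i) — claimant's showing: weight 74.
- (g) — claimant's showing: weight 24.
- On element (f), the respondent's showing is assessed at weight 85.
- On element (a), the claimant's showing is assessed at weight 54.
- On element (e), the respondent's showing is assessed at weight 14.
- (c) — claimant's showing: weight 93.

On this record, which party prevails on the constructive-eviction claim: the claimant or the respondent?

respondent

— Issue I —
Stage I.1 — burden on claimant; standard: the balance of probabilities (weight exceeds 54).
    (a): 54 − 2 = 52 ≤ 54 [not met]
  Not every element is met, so the claimant fails to carry Stage I.1.
The analysis ends at Stage I.1; the respondent prevails on this issue.
— Issue II —
Stage II.1 (claimant, a substantially-more-likely showing, weight exceeds 72): (d) net 87−14=73 > 72 — meets; (e) net 87−14=73 > 72 — meets.
  All elements met. The burden passes to the respondent.
Stage II.2 (respondent, a more-likely-than-not showing, weight is at least 54): (f) net 85−31=54 ≥ 54 — meets; (g) net 72−24=48 < 54 — fails.
  Not every element is met, so the respondent fails to carry Stage II.2.
The claimant prevails on this issue.
— Issue III —
At Stage III.1 the claimant must meet the balance of probabilities (weight exceeds 53): on (i) the weight is 74 less the opposing 19 gives net 55, > 53, so (i) meets the standard.
  Stage III.1 is satisfied; the claimant continues to bear the burden.
At Stage III.2 the claimant must meet the balance of probabilities (weight exceeds 53): on (j) the weight is 53, ≤ 53, so (j) does not meet the standard.
  Not every element is met, so the claimant fails to carry Stage III.2.
The respondent prevails on this issue.
Per-issue: Issue I → respondent; Issue II → claimant; Issue III → respondent. The claimant must prevail on a majority of issues; overall, the respondent prevails.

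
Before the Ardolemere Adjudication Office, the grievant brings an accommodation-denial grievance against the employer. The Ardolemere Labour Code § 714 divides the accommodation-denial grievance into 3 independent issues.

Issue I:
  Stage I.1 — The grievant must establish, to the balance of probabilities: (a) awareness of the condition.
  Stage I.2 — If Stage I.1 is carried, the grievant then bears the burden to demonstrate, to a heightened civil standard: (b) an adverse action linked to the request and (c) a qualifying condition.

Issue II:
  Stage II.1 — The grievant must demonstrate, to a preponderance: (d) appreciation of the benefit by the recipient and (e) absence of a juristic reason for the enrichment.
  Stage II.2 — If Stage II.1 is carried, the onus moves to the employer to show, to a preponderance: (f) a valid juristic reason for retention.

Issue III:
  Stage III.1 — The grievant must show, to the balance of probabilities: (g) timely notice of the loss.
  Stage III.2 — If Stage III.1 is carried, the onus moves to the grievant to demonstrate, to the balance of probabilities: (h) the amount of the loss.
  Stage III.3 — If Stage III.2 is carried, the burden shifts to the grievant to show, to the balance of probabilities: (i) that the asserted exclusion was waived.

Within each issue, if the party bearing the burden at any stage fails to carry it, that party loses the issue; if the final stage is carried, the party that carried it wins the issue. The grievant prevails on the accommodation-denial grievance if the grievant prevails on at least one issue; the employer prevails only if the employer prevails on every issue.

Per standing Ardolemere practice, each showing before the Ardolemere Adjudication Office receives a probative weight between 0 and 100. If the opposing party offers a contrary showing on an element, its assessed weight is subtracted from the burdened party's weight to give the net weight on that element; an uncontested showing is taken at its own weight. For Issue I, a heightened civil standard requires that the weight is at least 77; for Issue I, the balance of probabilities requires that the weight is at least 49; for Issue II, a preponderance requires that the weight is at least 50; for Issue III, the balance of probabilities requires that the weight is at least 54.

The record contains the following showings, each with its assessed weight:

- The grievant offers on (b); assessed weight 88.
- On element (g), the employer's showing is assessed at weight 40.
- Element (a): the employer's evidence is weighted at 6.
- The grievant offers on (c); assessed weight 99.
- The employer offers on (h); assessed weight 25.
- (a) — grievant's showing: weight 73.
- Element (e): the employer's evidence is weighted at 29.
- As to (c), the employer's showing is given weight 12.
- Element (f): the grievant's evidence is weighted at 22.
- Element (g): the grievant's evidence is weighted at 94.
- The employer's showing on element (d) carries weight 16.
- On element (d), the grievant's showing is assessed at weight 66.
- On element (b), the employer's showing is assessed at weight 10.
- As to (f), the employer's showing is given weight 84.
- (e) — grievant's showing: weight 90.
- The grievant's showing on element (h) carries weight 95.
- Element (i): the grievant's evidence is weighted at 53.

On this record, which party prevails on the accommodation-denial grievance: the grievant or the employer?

— Issue I —
Stage I.1 (grievant, the balance of probabilities, weight is at least 49): (a) net 73−6=67 ≥ 49 — meets.
  Stage I.1 is satisfied; the grievant continues to bear the burden.
Stage I.2 (grievant, a heightened civil standard, weight is at least 77): (b) net 88−10=78 ≥ 77 — meets; (c) net 99−12=87 ≥ 77 — meets.
  Stage I.2 carried; the final stage is satisfied.
Every stage carried; the grievant prevails on this issue.
— Issue II —
Stage II.1 (grievant, a preponderance, weight is at least 50): (d) net 66−16=50 ≥ 50 — meets; (e) net 90−29=61 ≥ 50 — meets.
  Stage II.1 carried; the burden shifts to the employer.
Stage II.2 (employer, a preponderance, weight is at least 50): (f) net 84−22=62 ≥ 50 — meets.
  Stage II.2 carried; the final stage is satisfied.
All stages carried — the employer prevails on this issue.
— Issue III —
At Stage III.1 the grievant must meet the balance of probabilities (weight is at least 54): on (g) the weight is 94 less the opposing 40 gives net 54, which does reach 54, so (g) meets the standard.
  Stage III.1 carried; the burden remains with the grievant.
At Stage III.2 the grievant must meet the balance of probabilities (weight is at least 54): on (h) the weight is 95 less the opposing 25 gives net 70, which does reach 54, so (h) meets the standard.
  Stage III.2 carried; the burden remains with the grievant.
At Stage III.3 the grievant must meet the balance of probabilities (weight is at least 54): on (i) the weight is 53, < 54, so (i) does not meet the standard.
  Not every element is met, so the grievant fails to carry Stage III.3.
The employer prevails on this issue.
Per-issue: Issue I → grievant; Issue II → employer; Issue III → employer. The grievant must prevail on at least one issue; overall, the grievant prevails.

grievant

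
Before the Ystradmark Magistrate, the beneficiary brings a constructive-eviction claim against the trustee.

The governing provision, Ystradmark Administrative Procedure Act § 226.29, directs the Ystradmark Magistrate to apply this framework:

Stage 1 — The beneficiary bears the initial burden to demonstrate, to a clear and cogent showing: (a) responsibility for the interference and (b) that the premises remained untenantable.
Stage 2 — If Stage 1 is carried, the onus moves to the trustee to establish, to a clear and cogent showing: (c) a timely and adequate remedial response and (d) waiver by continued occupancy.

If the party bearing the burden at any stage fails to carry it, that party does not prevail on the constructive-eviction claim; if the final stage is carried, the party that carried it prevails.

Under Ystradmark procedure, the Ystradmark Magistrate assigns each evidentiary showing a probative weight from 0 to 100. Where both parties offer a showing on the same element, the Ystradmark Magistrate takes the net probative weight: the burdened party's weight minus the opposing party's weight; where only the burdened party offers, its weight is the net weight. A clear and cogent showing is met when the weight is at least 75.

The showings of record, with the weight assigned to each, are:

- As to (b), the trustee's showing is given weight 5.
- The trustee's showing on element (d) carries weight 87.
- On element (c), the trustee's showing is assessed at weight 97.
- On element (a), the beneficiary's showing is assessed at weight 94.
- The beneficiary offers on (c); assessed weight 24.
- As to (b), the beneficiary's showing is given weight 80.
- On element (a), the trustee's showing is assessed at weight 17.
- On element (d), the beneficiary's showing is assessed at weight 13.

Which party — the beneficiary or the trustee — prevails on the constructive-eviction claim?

beneficiary

At Stage 1 the beneficiary must meet a clear and cogent showing (weight is at least 75): on (a) the weight is 94 less the opposing 17 gives net 77, which does reach 75, so (a) meets the standard; on (b) the weight is 80 less the opposing 5 gives net 75, ≥ 75, so (b) meets the standard.
  All elements met. The burden passes to the trustee.
At Stage 2 the trustee must meet a clear and cogent showing (weight is at least 75): on (c) the weight is 97 less the opposing 24 gives net 73, < 75, so (c) does not meet the standard; on (d) the weight is 87 less the opposing 13 gives net 74, < 75, so (d) does not meet the standard.
  Stage 2 not carried; the trustee fails its burden.
So the beneficiary prevails.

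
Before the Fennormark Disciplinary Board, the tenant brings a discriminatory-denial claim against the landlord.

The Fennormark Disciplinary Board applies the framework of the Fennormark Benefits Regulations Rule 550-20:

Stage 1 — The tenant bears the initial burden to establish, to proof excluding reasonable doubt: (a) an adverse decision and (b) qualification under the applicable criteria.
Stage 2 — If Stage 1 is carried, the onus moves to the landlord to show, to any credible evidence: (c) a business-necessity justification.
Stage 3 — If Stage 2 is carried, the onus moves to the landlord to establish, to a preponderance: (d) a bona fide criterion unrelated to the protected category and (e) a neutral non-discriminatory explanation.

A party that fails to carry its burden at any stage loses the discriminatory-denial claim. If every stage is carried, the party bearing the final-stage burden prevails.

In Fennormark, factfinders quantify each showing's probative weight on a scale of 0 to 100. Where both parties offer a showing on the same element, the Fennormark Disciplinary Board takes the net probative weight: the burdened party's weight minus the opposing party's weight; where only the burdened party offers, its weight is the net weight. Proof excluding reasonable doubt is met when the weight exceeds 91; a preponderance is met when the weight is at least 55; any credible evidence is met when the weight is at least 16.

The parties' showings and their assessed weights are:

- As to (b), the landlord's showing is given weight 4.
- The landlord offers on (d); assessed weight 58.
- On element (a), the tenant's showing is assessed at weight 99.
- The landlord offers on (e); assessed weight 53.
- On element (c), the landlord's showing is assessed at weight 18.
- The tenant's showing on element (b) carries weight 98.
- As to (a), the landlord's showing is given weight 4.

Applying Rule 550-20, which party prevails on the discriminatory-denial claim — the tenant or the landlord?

tenant

Stage 1 — burden on tenant; standard: proof excluding reasonable doubt (weight exceeds 91).
    (a): 99 − 4 = 95 > 91 [met]
    (b): 98 − 4 = 94 > 91 [met]
  Stage 1 carried; the burden shifts to the landlord.
Stage 2 — burden on landlord; standard: any credible evidence (weight is at least 16).
    (c): 18 ≥ 16 [met]
  All elements met. The landlord retains the burden for Stage 3.
Stage 3 — burden on landlord; standard: a preponderance (weight is at least 55).
    (d): 58 ≥ 55 [met]
    (e): 53 < 55 [not met]
  The landlord does not carry Stage 3.
So the tenant prevails.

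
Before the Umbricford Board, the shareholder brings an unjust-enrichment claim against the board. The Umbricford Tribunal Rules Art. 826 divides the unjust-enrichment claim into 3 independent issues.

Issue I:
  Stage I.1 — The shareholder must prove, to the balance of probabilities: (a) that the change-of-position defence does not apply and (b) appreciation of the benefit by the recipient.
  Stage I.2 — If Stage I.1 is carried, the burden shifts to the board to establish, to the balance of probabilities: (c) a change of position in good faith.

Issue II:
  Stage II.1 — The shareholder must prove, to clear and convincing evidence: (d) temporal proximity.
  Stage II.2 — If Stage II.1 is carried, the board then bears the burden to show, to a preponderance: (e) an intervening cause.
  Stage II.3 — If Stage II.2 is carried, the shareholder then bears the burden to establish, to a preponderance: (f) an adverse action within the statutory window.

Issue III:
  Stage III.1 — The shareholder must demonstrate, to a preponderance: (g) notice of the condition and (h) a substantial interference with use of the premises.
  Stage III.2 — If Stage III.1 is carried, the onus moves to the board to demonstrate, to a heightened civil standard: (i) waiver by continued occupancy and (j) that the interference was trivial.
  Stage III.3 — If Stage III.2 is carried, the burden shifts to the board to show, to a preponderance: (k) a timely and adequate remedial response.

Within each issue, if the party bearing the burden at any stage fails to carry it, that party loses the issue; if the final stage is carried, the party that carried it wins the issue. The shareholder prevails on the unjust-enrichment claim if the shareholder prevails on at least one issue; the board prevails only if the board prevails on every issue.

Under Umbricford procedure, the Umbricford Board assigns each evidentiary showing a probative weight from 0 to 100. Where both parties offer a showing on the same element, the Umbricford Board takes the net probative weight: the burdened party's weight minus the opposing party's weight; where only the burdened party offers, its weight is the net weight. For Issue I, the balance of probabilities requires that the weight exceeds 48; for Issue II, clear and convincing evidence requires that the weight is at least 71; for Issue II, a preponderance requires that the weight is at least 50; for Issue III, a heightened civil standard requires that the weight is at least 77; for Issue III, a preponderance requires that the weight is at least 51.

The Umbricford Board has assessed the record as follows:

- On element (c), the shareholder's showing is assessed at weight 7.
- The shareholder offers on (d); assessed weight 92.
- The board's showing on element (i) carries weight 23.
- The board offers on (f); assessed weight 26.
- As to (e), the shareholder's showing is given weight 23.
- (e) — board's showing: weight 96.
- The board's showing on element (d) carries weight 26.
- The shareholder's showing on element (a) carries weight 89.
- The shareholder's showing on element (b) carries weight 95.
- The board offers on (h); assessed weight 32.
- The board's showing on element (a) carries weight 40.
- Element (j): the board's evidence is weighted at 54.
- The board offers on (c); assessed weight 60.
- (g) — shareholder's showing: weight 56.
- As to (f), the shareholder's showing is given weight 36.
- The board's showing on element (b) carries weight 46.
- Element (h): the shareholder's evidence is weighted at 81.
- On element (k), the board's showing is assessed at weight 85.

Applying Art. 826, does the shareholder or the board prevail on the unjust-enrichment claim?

— Issue I —
At Stage I.1 the shareholder must meet the balance of probabilities (weight exceeds 48): on (a) the weight is 89 less the opposing 40 gives net 49, > 48, so (a) meets the standard; on (b) the weight is 95 less the opposing 46 gives net 49, > 48, so (b) meets the standard.
  The shareholder carries Stage I.1; the board now bears the burden.
At Stage I.2 the board must meet the balance of probabilities (weight exceeds 48): on (c) the weight is 60 less the opposing 7 gives net 53, which does exceed 48, so (c) meets the standard.
  All elements met at the final stage.
With every stage satisfied, the board prevails on this issue.
— Issue II —
Stage II.1 (shareholder, clear and convincing evidence, weight is at least 71): (d) net 92−26=66 < 71 — fails.
  The shareholder does not carry Stage II.1.
The board prevails on this issue.
— Issue III —
At Stage III.1 the shareholder must meet a preponderance (weight is at least 51): on (g) the weight is 56, which does reach 51, so (g) meets the standard; on (h) the weight is 81 less the opposing 32 gives net 49, < 51, so (h) does not meet the standard.
  The shareholder does not carry Stage III.1.
The analysis ends at Stage III.1; the board prevails on this issue.
Per-issue: Issue I → board; Issue II → board; Issue III → board. The shareholder must prevail on at least one issue; overall, the board prevails.

board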